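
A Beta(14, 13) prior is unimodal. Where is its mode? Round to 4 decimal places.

0.5200

The density x^(α−1)(1−x)^(β−1) is maximised at (α−1)/(α+β−2) = 13/25 = 0.5200.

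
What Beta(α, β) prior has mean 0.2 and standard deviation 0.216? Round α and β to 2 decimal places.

α = 0.49, β = 1.94

First σ² = 0.046656. Setting α = μn, β = (1−μ)n with n = α+β,
μ(1−μ)/(n+1) = 0.046656 ⇒ n+1 = 0.16/0.046656 = 3.4294 ⇒ n = 2.4294.
Hence α = 0.2×2.4294 = 0.49, β = 0.8×2.4294 = 1.94.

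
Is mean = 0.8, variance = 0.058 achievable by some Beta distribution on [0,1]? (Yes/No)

For any Beta, Var(X) < E[X]·(1−E[X]).
Here μ(1−μ) = 0.8×0.2 = 0.16, and 0.058 < 0.16.

Yes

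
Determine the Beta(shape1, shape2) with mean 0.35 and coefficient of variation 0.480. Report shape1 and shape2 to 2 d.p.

shape1 = 2.47, shape2 = 4.59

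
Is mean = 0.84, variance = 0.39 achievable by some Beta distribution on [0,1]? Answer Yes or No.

No

For any Beta, Var(X) < E[X]·(1−E[X]).
Here μ(1−μ) = 0.84×0.16 = 0.1344, and 0.39 ≥ 0.1344.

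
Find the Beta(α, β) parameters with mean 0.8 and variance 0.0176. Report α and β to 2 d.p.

α = 6.47, β = 1.62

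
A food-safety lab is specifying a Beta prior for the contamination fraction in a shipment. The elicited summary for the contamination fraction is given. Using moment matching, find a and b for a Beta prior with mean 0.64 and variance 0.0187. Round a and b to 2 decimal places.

a = 7.25, b = 4.08

Let s = a+b. The Beta variance is μ(1−μ)/(s+1).
So s+1 = μ(1−μ)/σ² = (0.64×0.36)/0.0187 = 0.2304/0.0187 = 12.3209, giving s = 11.3209.
Then a = μs = 0.64×11.3209 = 7.25 and b = (1−μ)s = 0.36×11.3209 = 4.08.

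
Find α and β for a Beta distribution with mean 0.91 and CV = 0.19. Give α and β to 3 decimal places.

Var = (CV·μ)² = (0.19×0.91)² = 0.029894.
α+β = μ(1−μ)/Var − 1 = 0.0819/0.029894 − 1 = 1.7396.
Thus α = 0.91·1.7396 = 1.583 and β = 0.09·1.7396 = 0.157.

α = 1.583, β = 0.157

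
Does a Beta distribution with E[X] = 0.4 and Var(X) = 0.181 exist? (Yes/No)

A Beta with mean μ has variance μ(1−μ)/(α+β+1) < μ(1−μ).
Here μ(1−μ) = 0.4×0.6 = 0.24, and 0.181 < 0.24.

Yes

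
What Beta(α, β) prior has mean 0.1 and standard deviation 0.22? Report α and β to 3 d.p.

Variance = 0.22² = 0.0484. The moment-matching identity α+β = μ(1−μ)/Var − 1 gives
α+β = 0.09/0.0484 − 1 = 0.8595, so α = μ·0.8595 = 0.086 and β = (1−μ)·0.8595 = 0.774.

α = 0.086, β = 0.774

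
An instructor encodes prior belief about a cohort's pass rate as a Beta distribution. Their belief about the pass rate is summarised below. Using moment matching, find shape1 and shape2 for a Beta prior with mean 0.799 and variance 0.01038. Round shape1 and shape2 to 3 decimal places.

Let s = shape1+shape2. The Beta variance is μ(1−μ)/(s+1).
So s+1 = μ(1−μ)/σ² = (0.799×0.201)/0.01038 = 0.160599/0.01038 = 15.4720, giving s = 14.4720.
Then shape1 = μs = 0.799×14.4720 = 11.563 and shape2 = (1−μ)s = 0.201×14.4720 = 2.909.

shape1 = 11.563, shape2 = 2.909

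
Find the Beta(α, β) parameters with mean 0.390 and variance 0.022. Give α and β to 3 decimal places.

By moment matching, α+β = μ(1−μ)/σ² − 1 = (0.390·0.610)/0.022 − 1 = 10.8136 − 1 = 9.8136.
Since α/(α+β) = μ, α = 0.390·9.8136 = 3.827 and β = 0.610·9.8136 = 5.986.

α = 3.827, β = 5.986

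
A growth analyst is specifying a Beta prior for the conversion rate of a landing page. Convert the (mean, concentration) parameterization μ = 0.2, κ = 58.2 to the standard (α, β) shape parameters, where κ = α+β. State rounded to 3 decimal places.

Split κ in proportion μ : (1−μ): α = 0.2·58.2 = 11.640, β = 58.2 − 11.640 = 46.560.

α = 11.640, β = 46.560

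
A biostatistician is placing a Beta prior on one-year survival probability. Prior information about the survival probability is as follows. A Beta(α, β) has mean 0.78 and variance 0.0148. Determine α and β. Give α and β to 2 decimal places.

Let s = α+β. The Beta variance is μ(1−μ)/(s+1).
So s+1 = μ(1−μ)/σ² = (0.78×0.22)/0.0148 = 0.1716/0.0148 = 11.5946, giving s = 10.5946.
Then α = μs = 0.78×10.5946 = 8.26 and β = (1−μ)s = 0.22×10.5946 = 2.33.

α = 8.26, β = 2.33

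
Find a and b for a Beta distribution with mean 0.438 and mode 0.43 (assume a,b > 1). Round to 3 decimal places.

With s = a+b: μ = a/s and mode = (a−1)/(s−2). Eliminating a = μs,
μs − 1 = m(s−2) ⇒ s(μ−m) = 1−2m ⇒ s = 0.14/0.008 = 17.5000.
So a = μs = 7.665, b = (1−μ)s = 9.835.

a = 7.665, b = 9.835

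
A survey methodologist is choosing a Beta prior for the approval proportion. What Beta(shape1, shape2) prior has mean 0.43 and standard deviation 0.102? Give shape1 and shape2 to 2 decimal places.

First σ² = 0.010404. Setting shape1 = μn, shape2 = (1−μ)n with n = shape1+shape2,
μ(1−μ)/(n+1) = 0.010404 ⇒ n+1 = 0.2451/0.010404 = 23.5582 ⇒ n = 22.5582.
Hence shape1 = 0.43×22.5582 = 9.70, shape2 = 0.57×22.5582 = 12.86.

shape1 = 9.70, shape2 = 12.86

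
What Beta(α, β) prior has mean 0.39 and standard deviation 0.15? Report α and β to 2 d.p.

First σ² = 0.0225. Setting α = μn, β = (1−μ)n with n = α+β,
μ(1−μ)/(n+1) = 0.0225 ⇒ n+1 = 0.2379/0.0225 = 10.5733 ⇒ n = 9.5733.
Hence α = 0.39×9.5733 = 3.73, β = 0.61×9.5733 = 5.84.

α = 3.73, β = 5.84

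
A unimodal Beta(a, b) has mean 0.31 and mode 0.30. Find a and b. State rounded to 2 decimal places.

a = 12.40, b = 27.60

With s = a+b: μ = a/s and mode = (a−1)/(s−2). Eliminating a = μs,
μs − 1 = m(s−2) ⇒ s(μ−m) = 1−2m ⇒ s = 0.40/0.01 = 40.0000.
So a = μs = 12.40, b = (1−μ)s = 27.60.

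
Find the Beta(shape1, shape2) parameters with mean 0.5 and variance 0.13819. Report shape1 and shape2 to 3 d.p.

shape1 = 0.405, shape2 = 0.405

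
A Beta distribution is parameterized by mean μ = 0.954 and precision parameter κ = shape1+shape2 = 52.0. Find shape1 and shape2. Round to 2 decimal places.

Split κ in proportion μ : (1−μ): shape1 = 0.954·52.0 = 49.61, shape2 = 52.0 − 49.61 = 2.39.

shape1 = 49.61, shape2 = 2.39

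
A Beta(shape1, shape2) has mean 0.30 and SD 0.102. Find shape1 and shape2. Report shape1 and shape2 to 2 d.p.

shape1 = 5.76, shape2 = 13.43

First σ² = 0.010404. Setting shape1 = μn, shape2 = (1−μ)n with n = shape1+shape2,
μ(1−μ)/(n+1) = 0.010404 ⇒ n+1 = 0.2100/0.010404 = 20.1845 ⇒ n = 19.1845.
Hence shape1 = 0.30×19.1845 = 5.76, shape2 = 0.70×19.1845 = 13.43.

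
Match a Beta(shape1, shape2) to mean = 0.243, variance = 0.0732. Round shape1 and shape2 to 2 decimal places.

shape1 = 0.37, shape2 = 1.15

Write ν = shape1+shape2; then shape1 = μν and Var = μ(1−μ)/(ν+1).
ν = μ(1−μ)/Var − 1 = 0.183951/0.0732 − 1 = 1.5130.
shape1 = 0.243·1.5130 = 0.37, shape2 = 0.757·1.5130 = 1.15.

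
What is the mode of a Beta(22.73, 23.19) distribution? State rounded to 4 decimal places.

0.4948

With α,β > 1, mode = (α−1)/(α+β−2) = 21.73/43.92 = 0.4948.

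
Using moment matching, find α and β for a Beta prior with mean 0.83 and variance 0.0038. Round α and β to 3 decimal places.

Write ν = α+β; then α = μν and Var = μ(1−μ)/(ν+1).
ν = μ(1−μ)/Var − 1 = 0.1411/0.0038 − 1 = 36.1316.
α = 0.83·36.1316 = 29.989, β = 0.17·36.1316 = 6.142.

α = 29.989, β = 6.142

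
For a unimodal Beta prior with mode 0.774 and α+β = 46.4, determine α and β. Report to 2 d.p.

α = 35.37, β = 11.03

For α,β>1 the mode is (α−1)/(α+β−2), so α = mode·(κ−2)+1 = 0.774×44.4+1 = 35.37.
And β = (1−mode)·(κ−2)+1 = 0.226×44.4+1 = 11.03.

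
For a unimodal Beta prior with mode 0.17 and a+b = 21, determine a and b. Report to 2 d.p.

For a,b>1 the mode is (a−1)/(a+b−2), so a = mode·(κ−2)+1 = 0.17×19+1 = 4.23.
And b = (1−mode)·(κ−2)+1 = 0.83×19+1 = 16.77.

a = 4.23, b = 16.77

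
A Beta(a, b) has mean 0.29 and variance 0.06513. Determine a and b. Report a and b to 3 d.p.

a = 0.627, b = 1.535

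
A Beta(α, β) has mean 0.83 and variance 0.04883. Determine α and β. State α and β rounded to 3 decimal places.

α = 1.568, β = 0.321

Let s = α+β. The Beta variance is μ(1−μ)/(s+1).
So s+1 = μ(1−μ)/σ² = (0.83×0.17)/0.04883 = 0.1411/0.04883 = 2.8896, giving s = 1.8896.
Then α = μs = 0.83×1.8896 = 1.568 and β = (1−μ)s = 0.17×1.8896 = 0.321.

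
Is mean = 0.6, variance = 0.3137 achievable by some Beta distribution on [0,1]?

The Beta variance bound is σ² < μ(1−μ).
Here μ(1−μ) = 0.6×0.4 = 0.24, and 0.3137 ≥ 0.24.

No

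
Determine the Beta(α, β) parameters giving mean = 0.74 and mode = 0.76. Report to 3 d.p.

α = 19.240, β = 6.760

Let s = α+β. Mean gives α = μs = 0.74s; mode gives (α−1)/(s−2) = 0.76.
Substituting: 0.74s − 1 = 0.76(s−2) = 0.76s − 1.52, so -0.02s = -0.52 and s = 26.0000.
Then α = 0.74×26.0000 = 19.240 and β = s−α = 6.760.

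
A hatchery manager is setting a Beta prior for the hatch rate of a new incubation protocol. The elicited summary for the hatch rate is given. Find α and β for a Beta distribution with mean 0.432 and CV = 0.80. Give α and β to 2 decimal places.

Var = (CV·μ)² = (0.80×0.432)² = 0.119439.
α+β = μ(1−μ)/Var − 1 = 0.245376/0.119439 − 1 = 1.0544.
Thus α = 0.432·1.0544 = 0.46 and β = 0.568·1.0544 = 0.60.

α = 0.46, β = 0.60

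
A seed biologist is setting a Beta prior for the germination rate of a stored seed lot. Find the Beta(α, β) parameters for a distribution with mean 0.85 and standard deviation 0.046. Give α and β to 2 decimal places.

α = 50.37, β = 8.89

Variance = 0.046² = 0.002116. The moment-matching identity α+β = μ(1−μ)/Var − 1 gives
α+β = 0.1275/0.002116 − 1 = 59.2552, so α = μ·59.2552 = 50.37 and β = (1−μ)·59.2552 = 8.89.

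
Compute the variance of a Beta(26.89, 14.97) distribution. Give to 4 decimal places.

α+β = 41.86 and αβ = 402.5433, so Var = αβ/[(α+β)²(α+β+1)] = 402.5433/75101.846456 = 0.0054.

0.0054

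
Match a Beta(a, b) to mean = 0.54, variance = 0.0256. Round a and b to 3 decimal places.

a = 4.700, b = 4.003

Let s = a+b. The Beta variance is μ(1−μ)/(s+1).
So s+1 = μ(1−μ)/σ² = (0.54×0.46)/0.0256 = 0.2484/0.0256 = 9.7031, giving s = 8.7031.
Then a = μs = 0.54×8.7031 = 4.700 and b = (1−μ)s = 0.46×8.7031 = 4.003.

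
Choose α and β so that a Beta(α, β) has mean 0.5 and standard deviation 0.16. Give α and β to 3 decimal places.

α = 4.383, β = 4.383

σ² = 0.16² = 0.0256.
With s = α+β, Var = μ(1−μ)/(s+1), so s+1 = (0.5×0.5)/0.0256 = 9.7656 and s = 8.7656.
α = μs = 4.383, β = (1−μ)s = 4.383.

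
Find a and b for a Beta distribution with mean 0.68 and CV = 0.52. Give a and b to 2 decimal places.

Var = (CV·μ)² = (0.52×0.68)² = 0.125033.
a+b = μ(1−μ)/Var − 1 = 0.2176/0.125033 − 1 = 0.7403.
Thus a = 0.68·0.7403 = 0.50 and b = 0.32·0.7403 = 0.24.

a = 0.50, b = 0.24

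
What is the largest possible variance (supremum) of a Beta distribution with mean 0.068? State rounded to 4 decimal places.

0.0634

For fixed mean μ the Beta variance is μ(1−μ)/(α+β+1), increasing as α+β decreases.
Its least upper bound (not attained) is μ(1−μ) = 0.068·0.932 = 0.0634.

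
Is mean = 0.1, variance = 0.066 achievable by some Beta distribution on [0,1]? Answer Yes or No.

Yes

For any Beta, Var(X) < E[X]·(1−E[X]).
Here μ(1−μ) = 0.1×0.9 = 0.09, and 0.066 < 0.09.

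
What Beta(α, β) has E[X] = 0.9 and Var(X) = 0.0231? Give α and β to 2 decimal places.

α = 2.61, β = 0.29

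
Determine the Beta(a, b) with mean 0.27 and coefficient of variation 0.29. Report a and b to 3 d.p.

a = 8.410, b = 22.739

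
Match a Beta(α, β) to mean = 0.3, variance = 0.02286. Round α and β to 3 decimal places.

By moment matching, α+β = μ(1−μ)/σ² − 1 = (0.3·0.7)/0.02286 − 1 = 9.1864 − 1 = 8.1864.
Since α/(α+β) = μ, α = 0.3·8.1864 = 2.456 and β = 0.7·8.1864 = 5.730.

α = 2.456, β = 5.730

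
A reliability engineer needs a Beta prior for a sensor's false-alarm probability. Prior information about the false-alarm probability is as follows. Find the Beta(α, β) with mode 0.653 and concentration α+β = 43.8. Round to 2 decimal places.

Since the density peak of Beta(α,β) is at (α−1)/(α+β−2),
α = 1 + 0.653(43.8−2) = 28.30 and β = 43.8 − 28.30 = 15.50.

α = 28.30, β = 15.50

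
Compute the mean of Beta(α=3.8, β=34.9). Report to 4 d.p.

0.0982

E[X] = α/(α+β) = 3.8/38.7 = 0.0982.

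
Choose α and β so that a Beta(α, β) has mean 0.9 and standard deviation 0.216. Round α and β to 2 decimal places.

σ² = 0.216² = 0.046656.
With s = α+β, Var = μ(1−μ)/(s+1), so s+1 = (0.9×0.1)/0.046656 = 1.9290 and s = 0.9290.
α = μs = 0.84, β = (1−μ)s = 0.09.

α = 0.84, β = 0.09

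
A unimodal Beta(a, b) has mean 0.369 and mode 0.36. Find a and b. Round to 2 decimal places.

With s = a+b: μ = a/s and mode = (a−1)/(s−2). Eliminating a = μs,
μs − 1 = m(s−2) ⇒ s(μ−m) = 1−2m ⇒ s = 0.28/0.009 = 31.1111.
So a = μs = 11.48, b = (1−μ)s = 19.63.

a = 11.48, b = 19.63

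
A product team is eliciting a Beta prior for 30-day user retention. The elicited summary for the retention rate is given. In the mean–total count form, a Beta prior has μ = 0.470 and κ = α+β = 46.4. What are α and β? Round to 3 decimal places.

α = 21.808, β = 24.592

Split κ in proportion μ : (1−μ): α = 0.470·46.4 = 21.808, β = 46.4 − 21.808 = 24.592.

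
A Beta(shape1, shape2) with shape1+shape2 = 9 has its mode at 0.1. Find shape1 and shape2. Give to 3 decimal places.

Since the density peak of Beta(shape1,shape2) is at (shape1−1)/(shape1+shape2−2),
shape1 = 1 + 0.1(9−2) = 1.700 and shape2 = 9 − 1.700 = 7.300.

shape1 = 1.700, shape2 = 7.300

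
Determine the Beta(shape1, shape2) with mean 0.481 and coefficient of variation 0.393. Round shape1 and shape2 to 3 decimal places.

shape1 = 2.879, shape2 = 3.107

Var = (CV·μ)² = (0.393×0.481)² = 0.035733.
shape1+shape2 = μ(1−μ)/Var − 1 = 0.249639/0.035733 − 1 = 5.9861.
Thus shape1 = 0.481·5.9861 = 2.879 and shape2 = 0.519·5.9861 = 3.107.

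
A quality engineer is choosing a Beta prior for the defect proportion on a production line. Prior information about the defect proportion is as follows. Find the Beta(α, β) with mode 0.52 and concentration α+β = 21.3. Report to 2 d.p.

Mode = (α−1)/(κ−2) with κ = α+β, so α−1 = 0.52·19.3 = 10.04.
α = 11.04; β = κ − α = 10.26.

α = 11.04, β = 10.26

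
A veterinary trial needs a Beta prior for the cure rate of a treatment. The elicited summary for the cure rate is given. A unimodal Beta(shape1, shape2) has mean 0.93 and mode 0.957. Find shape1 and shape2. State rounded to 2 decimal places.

With s = shape1+shape2: μ = shape1/s and mode = (shape1−1)/(s−2). Eliminating shape1 = μs,
μs − 1 = m(s−2) ⇒ s(μ−m) = 1−2m ⇒ s = -0.914/-0.027 = 33.8519.
So shape1 = μs = 31.48, shape2 = (1−μ)s = 2.37.

shape1 = 31.48, shape2 = 2.37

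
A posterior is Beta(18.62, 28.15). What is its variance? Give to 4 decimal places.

α+β = 46.77 and αβ = 524.1530, so Var = αβ/[(α+β)²(α+β+1)] = 524.1530/104493.669633 = 0.0050.

0.0050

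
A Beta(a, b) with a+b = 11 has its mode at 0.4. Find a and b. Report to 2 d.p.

Mode = (a−1)/(κ−2) with κ = a+b, so a−1 = 0.4·9 = 3.60.
a = 4.60; b = κ − a = 6.40.

a = 4.60, b = 6.40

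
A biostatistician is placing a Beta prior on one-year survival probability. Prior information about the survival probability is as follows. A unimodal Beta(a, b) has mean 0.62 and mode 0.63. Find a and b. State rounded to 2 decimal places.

Let s = a+b. Mean gives a = μs = 0.62s; mode gives (a−1)/(s−2) = 0.63.
Substituting: 0.62s − 1 = 0.63(s−2) = 0.63s − 1.26, so -0.01s = -0.26 and s = 26.0000.
Then a = 0.62×26.0000 = 16.12 and b = s−a = 9.88.

a = 16.12, b = 9.88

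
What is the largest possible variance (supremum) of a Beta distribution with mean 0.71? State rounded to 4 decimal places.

0.2059

Var = μ(1−μ)/(α+β+1), which approaches μ(1−μ) as α+β → 0.
So the supremum is μ(1−μ) = 0.71×0.29 = 0.2059.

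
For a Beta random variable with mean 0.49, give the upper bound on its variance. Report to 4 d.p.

For fixed mean μ the Beta variance is μ(1−μ)/(α+β+1), increasing as α+β decreases.
Its least upper bound (not attained) is μ(1−μ) = 0.49·0.51 = 0.2499.

0.2499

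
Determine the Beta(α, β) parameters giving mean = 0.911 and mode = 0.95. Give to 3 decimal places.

With s = α+β: μ = α/s and mode = (α−1)/(s−2). Eliminating α = μs,
μs − 1 = m(s−2) ⇒ s(μ−m) = 1−2m ⇒ s = -0.90/-0.039 = 23.0769.
So α = μs = 21.023, β = (1−μ)s = 2.054.

α = 21.023, β = 2.054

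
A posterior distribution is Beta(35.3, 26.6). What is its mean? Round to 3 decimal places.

0.570

The Beta mean is α/(α+β) = 35.3/(35.3+26.6) = 0.570.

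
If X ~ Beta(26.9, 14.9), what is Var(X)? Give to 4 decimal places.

0.0054

Var = αβ/[(α+β)²(α+β+1)] = (26.9×14.9)/(41.8²×42.8) = 400.81/74781.872 = 0.0054.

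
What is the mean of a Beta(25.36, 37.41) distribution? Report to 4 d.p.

0.4040

The Beta mean is α/(α+β) = 25.36/(25.36+37.41) = 0.4040.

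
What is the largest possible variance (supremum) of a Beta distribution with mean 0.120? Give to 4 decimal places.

Var = μ(1−μ)/(α+β+1), which approaches μ(1−μ) as α+β → 0.
So the supremum is μ(1−μ) = 0.120×0.880 = 0.1056.

0.1056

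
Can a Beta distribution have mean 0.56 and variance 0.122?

Yes

The Beta variance bound is σ² < μ(1−μ).
Here μ(1−μ) = 0.56×0.44 = 0.2464, and 0.122 < 0.2464.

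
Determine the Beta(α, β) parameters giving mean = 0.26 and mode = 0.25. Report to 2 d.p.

α = 13.00, β = 37.00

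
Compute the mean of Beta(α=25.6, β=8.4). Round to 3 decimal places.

0.753

E[X] = α/(α+β) = 25.6/34.0 = 0.753.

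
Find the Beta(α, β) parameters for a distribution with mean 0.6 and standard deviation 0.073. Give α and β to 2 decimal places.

α = 26.42, β = 17.61

Variance = 0.073² = 0.005329. The moment-matching identity α+β = μ(1−μ)/Var − 1 gives
α+β = 0.24/0.005329 − 1 = 44.0366, so α = μ·44.0366 = 26.42 and β = (1−μ)·44.0366 = 17.61.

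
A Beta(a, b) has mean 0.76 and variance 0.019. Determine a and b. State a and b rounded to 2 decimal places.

a = 6.54, b = 2.06

Write ν = a+b; then a = μν and Var = μ(1−μ)/(ν+1).
ν = μ(1−μ)/Var − 1 = 0.1824/0.019 − 1 = 8.6000.
a = 0.76·8.6000 = 6.54, b = 0.24·8.6000 = 2.06.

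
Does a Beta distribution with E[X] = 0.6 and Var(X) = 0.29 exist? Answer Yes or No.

No

For any Beta, Var(X) < E[X]·(1−E[X]).
Here μ(1−μ) = 0.6×0.4 = 0.24, and 0.29 ≥ 0.24.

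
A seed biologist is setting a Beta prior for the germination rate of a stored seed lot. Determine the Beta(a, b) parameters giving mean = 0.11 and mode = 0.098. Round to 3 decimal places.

a = 7.370, b = 59.630

With s = a+b: μ = a/s and mode = (a−1)/(s−2). Eliminating a = μs,
μs − 1 = m(s−2) ⇒ s(μ−m) = 1−2m ⇒ s = 0.804/0.012 = 67.0000.
So a = μs = 7.370, b = (1−μ)s = 59.630.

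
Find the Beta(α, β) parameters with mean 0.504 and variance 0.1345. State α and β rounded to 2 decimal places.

By moment matching, α+β = μ(1−μ)/σ² − 1 = (0.504·0.496)/0.1345 − 1 = 1.8586 − 1 = 0.8586.
Since α/(α+β) = μ, α = 0.504·0.8586 = 0.43 and β = 0.496·0.8586 = 0.43.

α = 0.43, β = 0.43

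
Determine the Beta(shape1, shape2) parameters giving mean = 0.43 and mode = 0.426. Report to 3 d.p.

shape1 = 15.910, shape2 = 21.090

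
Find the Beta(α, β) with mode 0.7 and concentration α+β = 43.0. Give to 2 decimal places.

α = 29.70, β = 13.30

Since the density peak of Beta(α,β) is at (α−1)/(α+β−2),
α = 1 + 0.7(43.0−2) = 29.70 and β = 43.0 − 29.70 = 13.30.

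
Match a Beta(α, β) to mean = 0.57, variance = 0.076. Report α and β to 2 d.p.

α = 1.27, β = 0.96

Write ν = α+β; then α = μν and Var = μ(1−μ)/(ν+1).
ν = μ(1−μ)/Var − 1 = 0.2451/0.076 − 1 = 2.2250.
α = 0.57·2.2250 = 1.27, β = 0.43·2.2250 = 0.96.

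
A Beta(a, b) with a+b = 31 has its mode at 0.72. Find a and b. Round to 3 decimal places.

Mode = (a−1)/(κ−2) with κ = a+b, so a−1 = 0.72·29 = 20.880.
a = 21.880; b = κ − a = 9.120.

a = 21.880, b = 9.120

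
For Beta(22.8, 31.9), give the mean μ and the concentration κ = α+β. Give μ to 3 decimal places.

κ = α+β = 22.8+31.9 = 54.7; μ = α/κ = 22.8/54.7 = 0.417.

μ = 0.417, κ = 54.7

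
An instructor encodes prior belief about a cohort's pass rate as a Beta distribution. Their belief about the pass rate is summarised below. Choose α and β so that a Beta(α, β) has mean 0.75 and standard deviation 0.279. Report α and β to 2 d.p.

α = 1.06, β = 0.35

σ² = 0.279² = 0.077841.
With s = α+β, Var = μ(1−μ)/(s+1), so s+1 = (0.75×0.25)/0.077841 = 2.4088 and s = 1.4088.
α = μs = 1.06, β = (1−μ)s = 0.35.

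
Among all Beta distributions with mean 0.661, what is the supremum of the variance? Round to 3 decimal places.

Var = μ(1−μ)/(α+β+1), which approaches μ(1−μ) as α+β → 0.
So the supremum is μ(1−μ) = 0.661×0.339 = 0.224.

0.224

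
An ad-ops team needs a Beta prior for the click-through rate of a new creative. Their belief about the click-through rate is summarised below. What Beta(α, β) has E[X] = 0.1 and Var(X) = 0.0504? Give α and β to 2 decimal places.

By moment matching, α+β = μ(1−μ)/σ² − 1 = (0.1·0.9)/0.0504 − 1 = 1.7857 − 1 = 0.7857.
Since α/(α+β) = μ, α = 0.1·0.7857 = 0.08 and β = 0.9·0.7857 = 0.71.

α = 0.08, β = 0.71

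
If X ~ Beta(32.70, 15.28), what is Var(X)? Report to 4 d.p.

0.0044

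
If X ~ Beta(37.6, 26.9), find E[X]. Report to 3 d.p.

0.583

The Beta mean is α/(α+β) = 37.6/(37.6+26.9) = 0.583.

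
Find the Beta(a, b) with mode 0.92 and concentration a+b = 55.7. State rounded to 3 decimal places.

a = 50.404, b = 5.296

Since the density peak of Beta(a,b) is at (a−1)/(a+b−2),
a = 1 + 0.92(55.7−2) = 50.404 and b = 55.7 − 50.404 = 5.296.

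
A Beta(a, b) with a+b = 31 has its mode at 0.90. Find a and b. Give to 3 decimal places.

Since the density peak of Beta(a,b) is at (a−1)/(a+b−2),
a = 1 + 0.90(31−2) = 27.100 and b = 31 − 27.100 = 3.900.

a = 27.100, b = 3.900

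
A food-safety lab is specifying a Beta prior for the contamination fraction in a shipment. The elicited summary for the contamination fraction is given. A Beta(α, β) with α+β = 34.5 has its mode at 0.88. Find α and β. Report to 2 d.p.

α = 29.60, β = 4.90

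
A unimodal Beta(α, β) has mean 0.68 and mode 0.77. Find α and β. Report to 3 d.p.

α = 4.080, β = 1.920

Let s = α+β. Mean gives α = μs = 0.68s; mode gives (α−1)/(s−2) = 0.77.
Substituting: 0.68s − 1 = 0.77(s−2) = 0.77s − 1.54, so -0.09s = -0.54 and s = 6.0000.
Then α = 0.68×6.0000 = 4.080 and β = s−α = 1.920.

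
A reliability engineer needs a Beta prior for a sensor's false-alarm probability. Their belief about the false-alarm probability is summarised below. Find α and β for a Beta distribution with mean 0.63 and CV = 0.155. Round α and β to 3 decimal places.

Var = (CV·μ)² = (0.155×0.63)² = 0.009536.
α+β = μ(1−μ)/Var − 1 = 0.2331/0.009536 − 1 = 23.4454.
Thus α = 0.63·23.4454 = 14.771 and β = 0.37·23.4454 = 8.675.

α = 14.771, β = 8.675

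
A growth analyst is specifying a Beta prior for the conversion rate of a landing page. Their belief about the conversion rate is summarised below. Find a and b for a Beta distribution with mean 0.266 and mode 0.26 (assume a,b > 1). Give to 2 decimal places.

Let s = a+b. Mean gives a = μs = 0.266s; mode gives (a−1)/(s−2) = 0.26.
Substituting: 0.266s − 1 = 0.26(s−2) = 0.26s − 0.52, so 0.006s = 0.48 and s = 80.0000.
Then a = 0.266×80.0000 = 21.28 and b = s−a = 58.72.

a = 21.28, b = 58.72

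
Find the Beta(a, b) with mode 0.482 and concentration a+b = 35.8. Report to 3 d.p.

a = 17.292, b = 18.508

For a,b>1 the mode is (a−1)/(a+b−2), so a = mode·(κ−2)+1 = 0.482×33.8+1 = 17.292.
And b = (1−mode)·(κ−2)+1 = 0.518×33.8+1 = 18.508.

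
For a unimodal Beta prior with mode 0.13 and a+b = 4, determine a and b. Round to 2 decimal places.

Mode = (a−1)/(κ−2) with κ = a+b, so a−1 = 0.13·2 = 0.26.
a = 1.26; b = κ − a = 2.74.

a = 1.26, b = 2.74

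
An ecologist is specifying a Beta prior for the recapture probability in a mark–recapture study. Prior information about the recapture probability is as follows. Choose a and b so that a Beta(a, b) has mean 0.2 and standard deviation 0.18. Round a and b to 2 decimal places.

a = 0.79, b = 3.15

First σ² = 0.0324. Setting a = μn, b = (1−μ)n with n = a+b,
μ(1−μ)/(n+1) = 0.0324 ⇒ n+1 = 0.16/0.0324 = 4.9383 ⇒ n = 3.9383.
Hence a = 0.2×3.9383 = 0.79, b = 0.8×3.9383 = 3.15.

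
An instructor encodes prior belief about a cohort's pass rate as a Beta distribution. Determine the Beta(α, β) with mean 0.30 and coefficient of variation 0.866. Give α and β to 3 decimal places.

Var = (CV·μ)² = (0.866×0.30)² = 0.067496.
α+β = μ(1−μ)/Var − 1 = 0.2100/0.067496 − 1 = 2.1113.
Thus α = 0.30·2.1113 = 0.633 and β = 0.70·2.1113 = 1.478.

α = 0.633, β = 1.478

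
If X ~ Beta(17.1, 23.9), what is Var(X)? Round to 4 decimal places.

α+β = 41.0 and αβ = 408.69, so Var = αβ/[(α+β)²(α+β+1)] = 408.69/70602.000 = 0.0058.

0.0058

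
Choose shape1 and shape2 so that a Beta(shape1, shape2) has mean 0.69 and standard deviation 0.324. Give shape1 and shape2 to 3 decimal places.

shape1 = 0.716, shape2 = 0.322

First σ² = 0.104976. Setting shape1 = μn, shape2 = (1−μ)n with n = shape1+shape2,
μ(1−μ)/(n+1) = 0.104976 ⇒ n+1 = 0.2139/0.104976 = 2.0376 ⇒ n = 1.0376.
Hence shape1 = 0.69×1.0376 = 0.716, shape2 = 0.31×1.0376 = 0.322.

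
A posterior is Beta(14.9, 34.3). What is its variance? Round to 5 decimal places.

Var = αβ/[(α+β)²(α+β+1)] = (14.9×34.3)/(49.2²×50.2) = 511.07/121516.128 = 0.00421.

0.00421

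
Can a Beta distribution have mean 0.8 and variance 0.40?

No

For any Beta, Var(X) < E[X]·(1−E[X]).
Here μ(1−μ) = 0.8×0.2 = 0.16, and 0.40 ≥ 0.16.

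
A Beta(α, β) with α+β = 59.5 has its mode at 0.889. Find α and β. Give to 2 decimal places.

α = 52.12, β = 7.38

For α,β>1 the mode is (α−1)/(α+β−2), so α = mode·(κ−2)+1 = 0.889×57.5+1 = 52.12.
And β = (1−mode)·(κ−2)+1 = 0.111×57.5+1 = 7.38.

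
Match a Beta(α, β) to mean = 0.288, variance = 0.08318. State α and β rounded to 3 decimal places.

α = 0.422, β = 1.043

Write ν = α+β; then α = μν and Var = μ(1−μ)/(ν+1).
ν = μ(1−μ)/Var − 1 = 0.205056/0.08318 − 1 = 1.4652.
α = 0.288·1.4652 = 0.422, β = 0.712·1.4652 = 1.043.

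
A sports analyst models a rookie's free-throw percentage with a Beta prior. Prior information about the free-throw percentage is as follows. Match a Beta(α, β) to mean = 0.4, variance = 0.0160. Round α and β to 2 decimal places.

α = 5.60, β = 8.40

Let s = α+β. The Beta variance is μ(1−μ)/(s+1).
So s+1 = μ(1−μ)/σ² = (0.4×0.6)/0.0160 = 0.24/0.0160 = 15.0000, giving s = 14.0000.
Then α = μs = 0.4×14.0000 = 5.60 and β = (1−μ)s = 0.6×14.0000 = 8.40.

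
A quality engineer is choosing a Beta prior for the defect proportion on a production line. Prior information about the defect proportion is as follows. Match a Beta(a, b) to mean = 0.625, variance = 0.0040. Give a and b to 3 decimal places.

Let s = a+b. The Beta variance is μ(1−μ)/(s+1).
So s+1 = μ(1−μ)/σ² = (0.625×0.375)/0.0040 = 0.234375/0.0040 = 58.5938, giving s = 57.5938.
Then a = μs = 0.625×57.5938 = 35.996 and b = (1−μ)s = 0.375×57.5938 = 21.598.

a = 35.996, b = 21.598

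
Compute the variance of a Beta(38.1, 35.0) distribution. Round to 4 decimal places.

0.0034

μ = 38.1/73.1 = 0.521204; Var = μ(1−μ)/(α+β+1) = 0.2495504/74.1 = 0.0034.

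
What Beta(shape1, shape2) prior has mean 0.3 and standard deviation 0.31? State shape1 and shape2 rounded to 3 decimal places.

shape1 = 0.356, shape2 = 0.830

σ² = 0.31² = 0.0961.
With s = shape1+shape2, Var = μ(1−μ)/(s+1), so s+1 = (0.3×0.7)/0.0961 = 2.1852 and s = 1.1852.
shape1 = μs = 0.356, shape2 = (1−μ)s = 0.830.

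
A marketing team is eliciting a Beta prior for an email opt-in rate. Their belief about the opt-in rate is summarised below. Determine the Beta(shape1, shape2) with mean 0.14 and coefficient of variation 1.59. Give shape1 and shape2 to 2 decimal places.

shape1 = 0.20, shape2 = 1.23

σ = CV·μ = 1.59×0.14 = 0.22260, so σ² = 0.049551.
s+1 = μ(1−μ)/σ² = 0.1204/0.049551 = 2.4298, so s = shape1+shape2 = 1.4298.
shape1 = μs = 0.20, shape2 = (1−μ)s = 1.23.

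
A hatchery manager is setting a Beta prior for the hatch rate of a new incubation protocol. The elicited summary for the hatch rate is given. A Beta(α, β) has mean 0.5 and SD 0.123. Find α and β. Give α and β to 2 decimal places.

σ² = 0.123² = 0.015129.
With s = α+β, Var = μ(1−μ)/(s+1), so s+1 = (0.5×0.5)/0.015129 = 16.5246 and s = 15.5246.
α = μs = 7.76, β = (1−μ)s = 7.76.

α = 7.76, β = 7.76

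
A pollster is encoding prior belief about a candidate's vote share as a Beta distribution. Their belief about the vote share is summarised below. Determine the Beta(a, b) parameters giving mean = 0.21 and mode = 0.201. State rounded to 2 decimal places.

With s = a+b: μ = a/s and mode = (a−1)/(s−2). Eliminating a = μs,
μs − 1 = m(s−2) ⇒ s(μ−m) = 1−2m ⇒ s = 0.598/0.009 = 66.4444.
So a = μs = 13.95, b = (1−μ)s = 52.49.

a = 13.95, b = 52.49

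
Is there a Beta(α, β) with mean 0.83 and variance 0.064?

For any Beta, Var(X) < E[X]·(1−E[X]).
Here μ(1−μ) = 0.83×0.17 = 0.1411, and 0.064 < 0.1411.

Yes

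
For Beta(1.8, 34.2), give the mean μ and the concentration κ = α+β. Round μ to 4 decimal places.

κ = α+β = 1.8+34.2 = 36.0; μ = α/κ = 1.8/36.0 = 0.0500.

μ = 0.0500, κ = 36.0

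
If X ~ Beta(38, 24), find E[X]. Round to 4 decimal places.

The Beta mean is α/(α+β) = 38/(38+24) = 0.6129.

0.6129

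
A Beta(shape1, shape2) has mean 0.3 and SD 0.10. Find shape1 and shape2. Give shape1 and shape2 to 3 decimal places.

shape1 = 6.000, shape2 = 14.000

First σ² = 0.0100. Setting shape1 = μn, shape2 = (1−μ)n with n = shape1+shape2,
μ(1−μ)/(n+1) = 0.0100 ⇒ n+1 = 0.21/0.0100 = 21.0000 ⇒ n = 20.0000.
Hence shape1 = 0.3×20.0000 = 6.000, shape2 = 0.7×20.0000 = 14.000.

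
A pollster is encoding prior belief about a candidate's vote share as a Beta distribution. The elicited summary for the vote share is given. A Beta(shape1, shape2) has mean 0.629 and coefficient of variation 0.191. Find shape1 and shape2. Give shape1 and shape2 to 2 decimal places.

shape1 = 9.54, shape2 = 5.63

Var = (CV·μ)² = (0.191×0.629)² = 0.014433.
shape1+shape2 = μ(1−μ)/Var − 1 = 0.233359/0.014433 − 1 = 15.1680.
Thus shape1 = 0.629·15.1680 = 9.54 and shape2 = 0.371·15.1680 = 5.63.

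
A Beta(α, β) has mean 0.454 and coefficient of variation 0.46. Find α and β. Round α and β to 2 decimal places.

α = 2.13, β = 2.56

σ = CV·μ = 0.46×0.454 = 0.20884, so σ² = 0.043614.
s+1 = μ(1−μ)/σ² = 0.247884/0.043614 = 5.6836, so s = α+β = 4.6836.
α = μs = 2.13, β = (1−μ)s = 2.56.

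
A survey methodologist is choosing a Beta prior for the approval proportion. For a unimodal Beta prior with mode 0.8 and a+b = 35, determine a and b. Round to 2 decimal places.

Since the density peak of Beta(a,b) is at (a−1)/(a+b−2),
a = 1 + 0.8(35−2) = 27.40 and b = 35 − 27.40 = 7.60.

a = 27.40, b = 7.60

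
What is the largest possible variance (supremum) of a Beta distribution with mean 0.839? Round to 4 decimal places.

For fixed mean μ the Beta variance is μ(1−μ)/(α+β+1), increasing as α+β decreases.
Its least upper bound (not attained) is μ(1−μ) = 0.839·0.161 = 0.1351.

0.1351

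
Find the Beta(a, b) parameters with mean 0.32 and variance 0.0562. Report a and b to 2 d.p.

a = 0.92, b = 1.95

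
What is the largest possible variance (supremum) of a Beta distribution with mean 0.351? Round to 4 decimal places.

0.2278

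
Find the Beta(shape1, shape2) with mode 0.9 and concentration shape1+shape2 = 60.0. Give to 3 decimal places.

shape1 = 53.200, shape2 = 6.800

For shape1,shape2>1 the mode is (shape1−1)/(shape1+shape2−2), so shape1 = mode·(κ−2)+1 = 0.9×58.0+1 = 53.200.
And shape2 = (1−mode)·(κ−2)+1 = 0.1×58.0+1 = 6.800.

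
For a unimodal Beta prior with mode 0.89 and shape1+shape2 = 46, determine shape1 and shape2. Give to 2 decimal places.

shape1 = 40.16, shape2 = 5.84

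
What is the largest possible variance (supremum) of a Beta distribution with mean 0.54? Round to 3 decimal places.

0.248

For fixed mean μ the Beta variance is μ(1−μ)/(α+β+1), increasing as α+β decreases.
Its least upper bound (not attained) is μ(1−μ) = 0.54·0.46 = 0.248.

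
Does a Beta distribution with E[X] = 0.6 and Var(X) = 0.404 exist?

No

The Beta variance bound is σ² < μ(1−μ).
Here μ(1−μ) = 0.6×0.4 = 0.24, and 0.404 ≥ 0.24.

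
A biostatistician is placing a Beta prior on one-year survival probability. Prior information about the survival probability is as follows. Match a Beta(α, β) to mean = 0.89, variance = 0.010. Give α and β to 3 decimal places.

By moment matching, α+β = μ(1−μ)/σ² − 1 = (0.89·0.11)/0.010 − 1 = 9.7900 − 1 = 8.7900.
Since α/(α+β) = μ, α = 0.89·8.7900 = 7.823 and β = 0.11·8.7900 = 0.967.

α = 7.823, β = 0.967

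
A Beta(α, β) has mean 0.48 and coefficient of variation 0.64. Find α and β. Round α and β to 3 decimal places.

Var = (CV·μ)² = (0.64×0.48)² = 0.094372.
α+β = μ(1−μ)/Var − 1 = 0.2496/0.094372 − 1 = 1.6449.
Thus α = 0.48·1.6449 = 0.790 and β = 0.52·1.6449 = 0.855.

α = 0.790, β = 0.855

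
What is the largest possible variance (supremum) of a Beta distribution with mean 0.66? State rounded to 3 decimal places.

0.224

For fixed mean μ the Beta variance is μ(1−μ)/(α+β+1), increasing as α+β decreases.
Its least upper bound (not attained) is μ(1−μ) = 0.66·0.34 = 0.224.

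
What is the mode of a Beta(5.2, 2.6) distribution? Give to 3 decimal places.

The density x^(α−1)(1−x)^(β−1) is maximised at (α−1)/(α+β−2) = 4.2/5.8 = 0.724.

0.724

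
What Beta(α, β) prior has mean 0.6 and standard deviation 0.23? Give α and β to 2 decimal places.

σ² = 0.23² = 0.0529.
With s = α+β, Var = μ(1−μ)/(s+1), so s+1 = (0.6×0.4)/0.0529 = 4.5369 and s = 3.5369.
α = μs = 2.12, β = (1−μ)s = 1.41.

α = 2.12, β = 1.41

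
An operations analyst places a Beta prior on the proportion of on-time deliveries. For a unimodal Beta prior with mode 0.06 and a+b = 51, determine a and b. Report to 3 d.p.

a = 3.940, b = 47.060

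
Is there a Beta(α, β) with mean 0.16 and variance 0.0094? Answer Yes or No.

The Beta variance bound is σ² < μ(1−μ).
Here μ(1−μ) = 0.16×0.84 = 0.1344, and 0.0094 < 0.1344.

Yes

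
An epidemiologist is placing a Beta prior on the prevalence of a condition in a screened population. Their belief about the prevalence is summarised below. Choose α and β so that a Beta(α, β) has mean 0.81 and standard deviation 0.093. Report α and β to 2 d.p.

Variance = 0.093² = 0.008649. The moment-matching identity α+β = μ(1−μ)/Var − 1 gives
α+β = 0.1539/0.008649 − 1 = 16.7940, so α = μ·16.7940 = 13.60 and β = (1−μ)·16.7940 = 3.19.

α = 13.60, β = 3.19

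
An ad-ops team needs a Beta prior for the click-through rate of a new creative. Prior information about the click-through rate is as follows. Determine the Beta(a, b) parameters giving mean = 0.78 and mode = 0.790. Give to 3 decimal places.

Let s = a+b. Mean gives a = μs = 0.78s; mode gives (a−1)/(s−2) = 0.790.
Substituting: 0.78s − 1 = 0.790(s−2) = 0.790s − 1.580, so -0.010s = -0.580 and s = 58.0000.
Then a = 0.78×58.0000 = 45.240 and b = s−a = 12.760.

a = 45.240, b = 12.760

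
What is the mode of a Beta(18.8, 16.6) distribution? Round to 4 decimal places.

0.5329

With α,β > 1, mode = (α−1)/(α+β−2) = 17.8/33.4 = 0.5329.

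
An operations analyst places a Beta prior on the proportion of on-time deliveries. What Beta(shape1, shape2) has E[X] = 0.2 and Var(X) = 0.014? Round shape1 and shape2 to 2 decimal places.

shape1 = 2.09, shape2 = 8.34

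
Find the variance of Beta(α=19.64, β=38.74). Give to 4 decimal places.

μ = 19.64/58.38 = 0.336417; Var = μ(1−μ)/(α+β+1) = 0.2232405/59.38 = 0.0038.

0.0038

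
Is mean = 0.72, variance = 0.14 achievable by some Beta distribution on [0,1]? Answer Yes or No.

A Beta with mean μ has variance μ(1−μ)/(α+β+1) < μ(1−μ).
Here μ(1−μ) = 0.72×0.28 = 0.2016, and 0.14 < 0.2016.

Yes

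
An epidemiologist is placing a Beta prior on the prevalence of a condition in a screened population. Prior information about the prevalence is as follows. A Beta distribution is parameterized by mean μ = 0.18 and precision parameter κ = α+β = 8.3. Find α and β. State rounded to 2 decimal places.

α = μκ = 0.18×8.3 = 1.49 and β = (1−μ)κ = 0.82×8.3 = 6.81.

α = 1.49, β = 6.81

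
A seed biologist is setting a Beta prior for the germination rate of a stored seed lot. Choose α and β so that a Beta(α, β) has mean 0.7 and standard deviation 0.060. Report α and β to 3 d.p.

α = 40.133, β = 17.200

σ² = 0.060² = 0.003600.
With s = α+β, Var = μ(1−μ)/(s+1), so s+1 = (0.7×0.3)/0.003600 = 58.3333 and s = 57.3333.
α = μs = 40.133, β = (1−μ)s = 17.200.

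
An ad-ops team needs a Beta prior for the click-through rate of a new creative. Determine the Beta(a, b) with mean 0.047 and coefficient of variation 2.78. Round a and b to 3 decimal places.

a = 0.076, b = 1.547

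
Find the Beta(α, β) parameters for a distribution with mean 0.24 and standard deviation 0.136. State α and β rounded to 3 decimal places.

Variance = 0.136² = 0.018496. The moment-matching identity α+β = μ(1−μ)/Var − 1 gives
α+β = 0.1824/0.018496 − 1 = 8.8616, so α = μ·8.8616 = 2.127 and β = (1−μ)·8.8616 = 6.735.

α = 2.127, β = 6.735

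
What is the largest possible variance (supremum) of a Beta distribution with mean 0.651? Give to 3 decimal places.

0.227

For fixed mean μ the Beta variance is μ(1−μ)/(α+β+1), increasing as α+β decreases.
Its least upper bound (not attained) is μ(1−μ) = 0.651·0.349 = 0.227.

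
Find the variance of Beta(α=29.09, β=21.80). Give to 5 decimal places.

0.00472

α+β = 50.89 and αβ = 634.1620, so Var = αβ/[(α+β)²(α+β+1)] = 634.1620/134384.312069 = 0.00472.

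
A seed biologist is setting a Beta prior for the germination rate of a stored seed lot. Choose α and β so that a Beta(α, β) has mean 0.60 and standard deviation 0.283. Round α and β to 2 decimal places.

Variance = 0.283² = 0.080089. The moment-matching identity α+β = μ(1−μ)/Var − 1 gives
α+β = 0.2400/0.080089 − 1 = 1.9967, so α = μ·1.9967 = 1.20 and β = (1−μ)·1.9967 = 0.80.

α = 1.20, β = 0.80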